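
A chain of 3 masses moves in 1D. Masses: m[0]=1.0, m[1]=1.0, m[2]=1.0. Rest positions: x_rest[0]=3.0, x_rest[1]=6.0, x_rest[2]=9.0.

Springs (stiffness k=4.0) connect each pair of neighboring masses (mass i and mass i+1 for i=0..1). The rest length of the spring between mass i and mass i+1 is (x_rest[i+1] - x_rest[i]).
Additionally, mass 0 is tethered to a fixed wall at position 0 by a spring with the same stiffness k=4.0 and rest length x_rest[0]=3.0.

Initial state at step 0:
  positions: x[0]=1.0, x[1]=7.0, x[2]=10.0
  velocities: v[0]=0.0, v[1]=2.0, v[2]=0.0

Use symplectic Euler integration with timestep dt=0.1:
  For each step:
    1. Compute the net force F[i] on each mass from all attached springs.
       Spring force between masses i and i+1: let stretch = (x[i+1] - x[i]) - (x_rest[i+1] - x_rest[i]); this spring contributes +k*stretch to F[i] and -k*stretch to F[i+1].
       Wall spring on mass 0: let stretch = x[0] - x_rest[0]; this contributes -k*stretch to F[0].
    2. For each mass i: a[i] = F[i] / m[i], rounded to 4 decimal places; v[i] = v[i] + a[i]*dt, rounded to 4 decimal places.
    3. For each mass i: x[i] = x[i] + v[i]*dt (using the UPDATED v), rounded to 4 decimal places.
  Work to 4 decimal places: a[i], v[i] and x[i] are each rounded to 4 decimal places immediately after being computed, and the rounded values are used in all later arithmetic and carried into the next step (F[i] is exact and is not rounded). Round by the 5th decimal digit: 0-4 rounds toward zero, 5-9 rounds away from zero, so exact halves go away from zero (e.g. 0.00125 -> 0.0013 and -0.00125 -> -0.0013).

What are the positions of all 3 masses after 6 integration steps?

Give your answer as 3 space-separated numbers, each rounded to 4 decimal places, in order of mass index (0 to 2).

Answer: 4.1449 6.2610 9.9638

Derivation:
Step 0: x=[1.0000 7.0000 10.0000] v=[0.0000 2.0000 0.0000]
Step 1: x=[1.2000 7.0800 10.0000] v=[2.0000 0.8000 0.0000]
Step 2: x=[1.5872 7.0416 10.0032] v=[3.8720 -0.3840 0.0320]
Step 3: x=[2.1291 6.9035 10.0079] v=[5.4189 -1.3811 0.0474]
Step 4: x=[2.7768 6.6986 10.0085] v=[6.4770 -2.0491 0.0056]
Step 5: x=[3.4703 6.4692 9.9967] v=[6.9350 -2.2939 -0.1184]
Step 6: x=[4.1449 6.2610 9.9638] v=[6.7464 -2.0825 -0.3294]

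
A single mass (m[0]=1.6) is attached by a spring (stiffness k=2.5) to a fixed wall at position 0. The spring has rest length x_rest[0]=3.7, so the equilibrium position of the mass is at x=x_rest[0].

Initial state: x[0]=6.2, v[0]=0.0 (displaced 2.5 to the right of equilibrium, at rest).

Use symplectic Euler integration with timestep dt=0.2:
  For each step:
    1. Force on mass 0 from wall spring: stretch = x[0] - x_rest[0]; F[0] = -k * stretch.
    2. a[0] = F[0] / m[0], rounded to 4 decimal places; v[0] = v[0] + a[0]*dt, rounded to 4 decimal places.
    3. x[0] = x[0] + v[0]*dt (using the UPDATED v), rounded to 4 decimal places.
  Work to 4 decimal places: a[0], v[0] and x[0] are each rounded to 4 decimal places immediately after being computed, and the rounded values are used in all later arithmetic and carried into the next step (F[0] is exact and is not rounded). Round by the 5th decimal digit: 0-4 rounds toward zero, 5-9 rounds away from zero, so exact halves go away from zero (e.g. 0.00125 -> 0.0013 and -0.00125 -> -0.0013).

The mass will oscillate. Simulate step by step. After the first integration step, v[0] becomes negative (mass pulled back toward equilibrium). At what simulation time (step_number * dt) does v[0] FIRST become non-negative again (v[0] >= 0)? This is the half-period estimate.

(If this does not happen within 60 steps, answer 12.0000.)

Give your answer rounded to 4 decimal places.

Answer: 2.6000

Derivation:
Step 0: x=[6.2000] v=[0.0000]
Step 1: x=[6.0437] v=[-0.7813]
Step 2: x=[5.7410] v=[-1.5137]
Step 3: x=[5.3107] v=[-2.1515]
Step 4: x=[4.7797] v=[-2.6548]
Step 5: x=[4.1813] v=[-2.9922]
Step 6: x=[3.5528] v=[-3.1426]
Step 7: x=[2.9335] v=[-3.0966]
Step 8: x=[2.3621] v=[-2.8571]
Step 9: x=[1.8743] v=[-2.4390]
Step 10: x=[1.5006] v=[-1.8685]
Step 11: x=[1.2644] v=[-1.1812]
Step 12: x=[1.1804] v=[-0.4201]
Step 13: x=[1.2539] v=[0.3673]
First v>=0 after going negative at step 13, time=2.6000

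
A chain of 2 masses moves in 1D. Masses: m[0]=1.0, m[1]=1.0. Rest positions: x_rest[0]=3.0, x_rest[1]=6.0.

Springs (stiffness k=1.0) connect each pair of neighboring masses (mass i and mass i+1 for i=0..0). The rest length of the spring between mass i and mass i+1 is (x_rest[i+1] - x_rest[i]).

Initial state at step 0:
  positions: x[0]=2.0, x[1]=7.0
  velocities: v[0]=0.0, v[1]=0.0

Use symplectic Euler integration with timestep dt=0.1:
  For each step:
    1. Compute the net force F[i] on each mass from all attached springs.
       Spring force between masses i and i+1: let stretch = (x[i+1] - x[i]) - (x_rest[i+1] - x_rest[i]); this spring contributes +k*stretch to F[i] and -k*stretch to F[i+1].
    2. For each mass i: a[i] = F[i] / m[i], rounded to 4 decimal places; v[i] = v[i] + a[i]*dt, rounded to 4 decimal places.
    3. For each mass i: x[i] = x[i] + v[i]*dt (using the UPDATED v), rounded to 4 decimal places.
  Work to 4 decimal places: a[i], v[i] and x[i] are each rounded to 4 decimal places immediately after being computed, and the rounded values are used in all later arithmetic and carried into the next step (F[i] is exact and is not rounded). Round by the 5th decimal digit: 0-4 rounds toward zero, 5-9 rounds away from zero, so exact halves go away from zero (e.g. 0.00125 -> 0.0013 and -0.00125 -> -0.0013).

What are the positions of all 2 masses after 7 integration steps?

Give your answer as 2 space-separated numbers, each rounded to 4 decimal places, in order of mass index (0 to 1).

Step 0: x=[2.0000 7.0000] v=[0.0000 0.0000]
Step 1: x=[2.0200 6.9800] v=[0.2000 -0.2000]
Step 2: x=[2.0596 6.9404] v=[0.3960 -0.3960]
Step 3: x=[2.1180 6.8820] v=[0.5841 -0.5841]
Step 4: x=[2.1941 6.8060] v=[0.7605 -0.7605]
Step 5: x=[2.2863 6.7138] v=[0.9217 -0.9217]
Step 6: x=[2.3928 6.6074] v=[1.0645 -1.0645]
Step 7: x=[2.5114 6.4888] v=[1.1860 -1.1860]

Answer: 2.5114 6.4888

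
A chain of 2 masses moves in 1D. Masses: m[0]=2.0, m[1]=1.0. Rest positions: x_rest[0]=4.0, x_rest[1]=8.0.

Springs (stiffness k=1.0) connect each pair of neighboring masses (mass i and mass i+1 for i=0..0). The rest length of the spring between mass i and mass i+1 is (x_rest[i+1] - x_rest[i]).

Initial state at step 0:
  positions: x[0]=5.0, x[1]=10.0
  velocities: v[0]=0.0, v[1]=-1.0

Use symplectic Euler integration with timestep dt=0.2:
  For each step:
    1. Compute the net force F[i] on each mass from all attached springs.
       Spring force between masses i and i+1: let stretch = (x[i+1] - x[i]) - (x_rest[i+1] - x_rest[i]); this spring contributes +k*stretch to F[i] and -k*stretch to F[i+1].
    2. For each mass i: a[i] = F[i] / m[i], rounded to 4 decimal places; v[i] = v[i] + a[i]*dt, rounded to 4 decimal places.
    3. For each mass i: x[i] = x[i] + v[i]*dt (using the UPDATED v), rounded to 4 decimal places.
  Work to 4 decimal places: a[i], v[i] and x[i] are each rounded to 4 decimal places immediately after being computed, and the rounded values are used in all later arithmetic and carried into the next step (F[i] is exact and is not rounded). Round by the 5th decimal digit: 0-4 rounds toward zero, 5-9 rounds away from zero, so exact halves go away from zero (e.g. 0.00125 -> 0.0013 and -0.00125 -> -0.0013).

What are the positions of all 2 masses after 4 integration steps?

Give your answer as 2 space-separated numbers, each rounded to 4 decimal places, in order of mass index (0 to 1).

Step 0: x=[5.0000 10.0000] v=[0.0000 -1.0000]
Step 1: x=[5.0200 9.7600] v=[0.1000 -1.2000]
Step 2: x=[5.0548 9.4904] v=[0.1740 -1.3480]
Step 3: x=[5.0983 9.2034] v=[0.2176 -1.4351]
Step 4: x=[5.1439 8.9122] v=[0.2281 -1.4561]

Answer: 5.1439 8.9122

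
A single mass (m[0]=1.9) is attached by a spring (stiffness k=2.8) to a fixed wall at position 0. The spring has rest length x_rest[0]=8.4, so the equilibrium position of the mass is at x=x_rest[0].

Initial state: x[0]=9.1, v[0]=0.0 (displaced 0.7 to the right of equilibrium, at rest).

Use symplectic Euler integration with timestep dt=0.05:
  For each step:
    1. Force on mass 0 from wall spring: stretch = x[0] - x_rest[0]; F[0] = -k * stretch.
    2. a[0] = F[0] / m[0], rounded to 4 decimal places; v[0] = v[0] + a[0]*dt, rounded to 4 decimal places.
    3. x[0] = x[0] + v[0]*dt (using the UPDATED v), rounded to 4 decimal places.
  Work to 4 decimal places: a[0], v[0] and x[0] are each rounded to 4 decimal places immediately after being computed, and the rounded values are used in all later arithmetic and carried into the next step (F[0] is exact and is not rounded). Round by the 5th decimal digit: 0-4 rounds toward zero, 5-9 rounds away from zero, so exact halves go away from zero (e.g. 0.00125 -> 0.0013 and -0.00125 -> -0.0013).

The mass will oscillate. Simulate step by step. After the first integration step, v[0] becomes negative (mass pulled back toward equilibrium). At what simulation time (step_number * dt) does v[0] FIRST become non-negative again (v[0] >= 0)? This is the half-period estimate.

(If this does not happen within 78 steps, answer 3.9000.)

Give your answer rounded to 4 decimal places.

Answer: 2.6000

Derivation:
Step 0: x=[9.1000] v=[0.0000]
Step 1: x=[9.0974] v=[-0.0516]
Step 2: x=[9.0923] v=[-0.1030]
Step 3: x=[9.0846] v=[-0.1540]
Step 4: x=[9.0744] v=[-0.2044]
Step 5: x=[9.0617] v=[-0.2541]
Step 6: x=[9.0466] v=[-0.3029]
Step 7: x=[9.0291] v=[-0.3505]
Step 8: x=[9.0093] v=[-0.3969]
Step 9: x=[8.9872] v=[-0.4418]
Step 10: x=[8.9629] v=[-0.4851]
Step 11: x=[8.9366] v=[-0.5266]
Step 12: x=[8.9083] v=[-0.5661]
Step 13: x=[8.8781] v=[-0.6036]
Step 14: x=[8.8462] v=[-0.6388]
Step 15: x=[8.8126] v=[-0.6717]
Step 16: x=[8.7775] v=[-0.7021]
Step 17: x=[8.7410] v=[-0.7299]
Step 18: x=[8.7033] v=[-0.7550]
Step 19: x=[8.6644] v=[-0.7774]
Step 20: x=[8.6246] v=[-0.7969]
Step 21: x=[8.5839] v=[-0.8135]
Step 22: x=[8.5425] v=[-0.8271]
Step 23: x=[8.5006] v=[-0.8376]
Step 24: x=[8.4584] v=[-0.8450]
Step 25: x=[8.4159] v=[-0.8493]
Step 26: x=[8.3734] v=[-0.8505]
Step 27: x=[8.3310] v=[-0.8485]
Step 28: x=[8.2888] v=[-0.8434]
Step 29: x=[8.2470] v=[-0.8352]
Step 30: x=[8.2058] v=[-0.8239]
Step 31: x=[8.1653] v=[-0.8096]
Step 32: x=[8.1257] v=[-0.7923]
Step 33: x=[8.0871] v=[-0.7721]
Step 34: x=[8.0497] v=[-0.7490]
Step 35: x=[8.0135] v=[-0.7232]
Step 36: x=[7.9788] v=[-0.6947]
Step 37: x=[7.9456] v=[-0.6637]
Step 38: x=[7.9141] v=[-0.6302]
Step 39: x=[7.8844] v=[-0.5944]
Step 40: x=[7.8566] v=[-0.5564]
Step 41: x=[7.8308] v=[-0.5164]
Step 42: x=[7.8071] v=[-0.4745]
Step 43: x=[7.7856] v=[-0.4308]
Step 44: x=[7.7663] v=[-0.3855]
Step 45: x=[7.7494] v=[-0.3388]
Step 46: x=[7.7349] v=[-0.2909]
Step 47: x=[7.7228] v=[-0.2419]
Step 48: x=[7.7132] v=[-0.1920]
Step 49: x=[7.7061] v=[-0.1414]
Step 50: x=[7.7016] v=[-0.0903]
Step 51: x=[7.6997] v=[-0.0388]
Step 52: x=[7.7003] v=[0.0128]
First v>=0 after going negative at step 52, time=2.6000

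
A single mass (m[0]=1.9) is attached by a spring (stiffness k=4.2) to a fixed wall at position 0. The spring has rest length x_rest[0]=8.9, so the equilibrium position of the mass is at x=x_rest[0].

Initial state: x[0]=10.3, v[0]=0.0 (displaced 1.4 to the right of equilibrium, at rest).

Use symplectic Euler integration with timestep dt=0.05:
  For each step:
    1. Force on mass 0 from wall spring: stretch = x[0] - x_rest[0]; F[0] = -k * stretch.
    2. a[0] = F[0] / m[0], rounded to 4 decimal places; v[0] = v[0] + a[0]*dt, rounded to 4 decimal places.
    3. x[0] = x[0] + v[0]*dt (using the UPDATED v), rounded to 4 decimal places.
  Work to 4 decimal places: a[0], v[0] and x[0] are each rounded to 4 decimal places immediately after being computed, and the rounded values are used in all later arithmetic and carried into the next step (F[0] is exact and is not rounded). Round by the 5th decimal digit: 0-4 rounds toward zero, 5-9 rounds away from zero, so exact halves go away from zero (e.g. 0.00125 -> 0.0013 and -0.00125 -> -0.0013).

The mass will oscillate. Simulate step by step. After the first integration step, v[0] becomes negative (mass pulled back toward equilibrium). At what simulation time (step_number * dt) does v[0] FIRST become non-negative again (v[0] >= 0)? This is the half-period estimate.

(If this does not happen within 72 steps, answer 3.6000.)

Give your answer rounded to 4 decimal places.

Step 0: x=[10.3000] v=[0.0000]
Step 1: x=[10.2923] v=[-0.1547]
Step 2: x=[10.2769] v=[-0.3086]
Step 3: x=[10.2539] v=[-0.4608]
Step 4: x=[10.2234] v=[-0.6104]
Step 5: x=[10.1856] v=[-0.7567]
Step 6: x=[10.1407] v=[-0.8988]
Step 7: x=[10.0889] v=[-1.0359]
Step 8: x=[10.0305] v=[-1.1673]
Step 9: x=[9.9659] v=[-1.2923]
Step 10: x=[9.8954] v=[-1.4101]
Step 11: x=[9.8194] v=[-1.5201]
Step 12: x=[9.7383] v=[-1.6217]
Step 13: x=[9.6526] v=[-1.7144]
Step 14: x=[9.5627] v=[-1.7976]
Step 15: x=[9.4692] v=[-1.8708]
Step 16: x=[9.3725] v=[-1.9337]
Step 17: x=[9.2732] v=[-1.9859]
Step 18: x=[9.1718] v=[-2.0272]
Step 19: x=[9.0689] v=[-2.0572]
Step 20: x=[8.9651] v=[-2.0759]
Step 21: x=[8.8609] v=[-2.0831]
Step 22: x=[8.7570] v=[-2.0788]
Step 23: x=[8.6539] v=[-2.0630]
Step 24: x=[8.5521] v=[-2.0358]
Step 25: x=[8.4522] v=[-1.9974]
Step 26: x=[8.3548] v=[-1.9479]
Step 27: x=[8.2604] v=[-1.8876]
Step 28: x=[8.1696] v=[-1.8169]
Step 29: x=[8.0828] v=[-1.7362]
Step 30: x=[8.0005] v=[-1.6459]
Step 31: x=[7.9232] v=[-1.5465]
Step 32: x=[7.8513] v=[-1.4385]
Step 33: x=[7.7852] v=[-1.3226]
Step 34: x=[7.7252] v=[-1.1994]
Step 35: x=[7.6717] v=[-1.0696]
Step 36: x=[7.6250] v=[-0.9338]
Step 37: x=[7.5854] v=[-0.7929]
Step 38: x=[7.5530] v=[-0.6476]
Step 39: x=[7.5281] v=[-0.4987]
Step 40: x=[7.5107] v=[-0.3471]
Step 41: x=[7.5010] v=[-0.1935]
Step 42: x=[7.4991] v=[-0.0389]
Step 43: x=[7.5049] v=[0.1159]
First v>=0 after going negative at step 43, time=2.1500

Answer: 2.1500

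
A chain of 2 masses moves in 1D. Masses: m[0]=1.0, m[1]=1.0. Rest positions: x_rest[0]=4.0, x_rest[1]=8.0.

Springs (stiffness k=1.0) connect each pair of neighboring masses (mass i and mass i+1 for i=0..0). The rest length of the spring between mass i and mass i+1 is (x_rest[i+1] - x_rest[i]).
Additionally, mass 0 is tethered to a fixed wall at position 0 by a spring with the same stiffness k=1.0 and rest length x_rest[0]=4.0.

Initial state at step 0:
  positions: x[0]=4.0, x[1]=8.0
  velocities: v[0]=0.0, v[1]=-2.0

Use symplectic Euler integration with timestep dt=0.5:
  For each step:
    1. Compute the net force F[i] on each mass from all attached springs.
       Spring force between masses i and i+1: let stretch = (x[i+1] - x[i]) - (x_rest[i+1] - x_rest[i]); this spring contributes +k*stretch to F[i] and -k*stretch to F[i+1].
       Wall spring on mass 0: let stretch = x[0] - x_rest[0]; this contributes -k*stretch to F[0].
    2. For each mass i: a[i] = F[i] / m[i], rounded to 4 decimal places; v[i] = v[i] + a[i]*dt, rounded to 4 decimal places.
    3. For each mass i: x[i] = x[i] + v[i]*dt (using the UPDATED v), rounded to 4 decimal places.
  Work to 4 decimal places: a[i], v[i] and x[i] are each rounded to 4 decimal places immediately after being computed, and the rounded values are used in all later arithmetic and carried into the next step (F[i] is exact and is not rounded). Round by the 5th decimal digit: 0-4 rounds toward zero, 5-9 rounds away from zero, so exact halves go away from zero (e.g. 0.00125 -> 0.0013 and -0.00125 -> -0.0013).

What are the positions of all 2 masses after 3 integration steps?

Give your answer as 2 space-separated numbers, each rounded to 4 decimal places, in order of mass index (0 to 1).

Answer: 3.1875 5.8750

Derivation:
Step 0: x=[4.0000 8.0000] v=[0.0000 -2.0000]
Step 1: x=[4.0000 7.0000] v=[0.0000 -2.0000]
Step 2: x=[3.7500 6.2500] v=[-0.5000 -1.5000]
Step 3: x=[3.1875 5.8750] v=[-1.1250 -0.7500]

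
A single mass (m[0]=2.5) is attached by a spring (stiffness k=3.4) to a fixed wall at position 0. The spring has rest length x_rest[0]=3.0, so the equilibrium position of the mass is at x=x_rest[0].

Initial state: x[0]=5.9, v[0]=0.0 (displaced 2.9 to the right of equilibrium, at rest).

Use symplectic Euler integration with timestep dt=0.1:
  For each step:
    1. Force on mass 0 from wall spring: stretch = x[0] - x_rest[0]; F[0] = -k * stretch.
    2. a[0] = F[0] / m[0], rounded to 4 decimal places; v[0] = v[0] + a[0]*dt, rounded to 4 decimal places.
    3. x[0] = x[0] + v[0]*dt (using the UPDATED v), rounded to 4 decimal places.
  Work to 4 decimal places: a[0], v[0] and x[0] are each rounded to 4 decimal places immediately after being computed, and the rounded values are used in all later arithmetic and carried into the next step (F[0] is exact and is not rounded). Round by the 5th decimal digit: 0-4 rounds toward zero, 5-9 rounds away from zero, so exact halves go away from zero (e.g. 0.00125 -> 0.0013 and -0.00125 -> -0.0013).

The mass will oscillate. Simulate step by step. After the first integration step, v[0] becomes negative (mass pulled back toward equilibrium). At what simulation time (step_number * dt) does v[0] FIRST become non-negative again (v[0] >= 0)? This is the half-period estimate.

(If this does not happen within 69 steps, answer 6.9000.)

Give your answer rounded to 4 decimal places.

Answer: 2.7000

Derivation:
Step 0: x=[5.9000] v=[0.0000]
Step 1: x=[5.8606] v=[-0.3944]
Step 2: x=[5.7823] v=[-0.7834]
Step 3: x=[5.6661] v=[-1.1618]
Step 4: x=[5.5137] v=[-1.5244]
Step 5: x=[5.3271] v=[-1.8663]
Step 6: x=[5.1088] v=[-2.1828]
Step 7: x=[4.8618] v=[-2.4696]
Step 8: x=[4.5895] v=[-2.7228]
Step 9: x=[4.2956] v=[-2.9390]
Step 10: x=[3.9841] v=[-3.1152]
Step 11: x=[3.6592] v=[-3.2490]
Step 12: x=[3.3253] v=[-3.3387]
Step 13: x=[2.9870] v=[-3.3829]
Step 14: x=[2.6489] v=[-3.3811]
Step 15: x=[2.3156] v=[-3.3334]
Step 16: x=[1.9916] v=[-3.2403]
Step 17: x=[1.6813] v=[-3.1032]
Step 18: x=[1.3889] v=[-2.9239]
Step 19: x=[1.1184] v=[-2.7048]
Step 20: x=[0.8735] v=[-2.4489]
Step 21: x=[0.6575] v=[-2.1597]
Step 22: x=[0.4734] v=[-1.8411]
Step 23: x=[0.3237] v=[-1.4975]
Step 24: x=[0.2104] v=[-1.1335]
Step 25: x=[0.1350] v=[-0.7541]
Step 26: x=[0.0986] v=[-0.3645]
Step 27: x=[0.1016] v=[0.0301]
First v>=0 after going negative at step 27, time=2.7000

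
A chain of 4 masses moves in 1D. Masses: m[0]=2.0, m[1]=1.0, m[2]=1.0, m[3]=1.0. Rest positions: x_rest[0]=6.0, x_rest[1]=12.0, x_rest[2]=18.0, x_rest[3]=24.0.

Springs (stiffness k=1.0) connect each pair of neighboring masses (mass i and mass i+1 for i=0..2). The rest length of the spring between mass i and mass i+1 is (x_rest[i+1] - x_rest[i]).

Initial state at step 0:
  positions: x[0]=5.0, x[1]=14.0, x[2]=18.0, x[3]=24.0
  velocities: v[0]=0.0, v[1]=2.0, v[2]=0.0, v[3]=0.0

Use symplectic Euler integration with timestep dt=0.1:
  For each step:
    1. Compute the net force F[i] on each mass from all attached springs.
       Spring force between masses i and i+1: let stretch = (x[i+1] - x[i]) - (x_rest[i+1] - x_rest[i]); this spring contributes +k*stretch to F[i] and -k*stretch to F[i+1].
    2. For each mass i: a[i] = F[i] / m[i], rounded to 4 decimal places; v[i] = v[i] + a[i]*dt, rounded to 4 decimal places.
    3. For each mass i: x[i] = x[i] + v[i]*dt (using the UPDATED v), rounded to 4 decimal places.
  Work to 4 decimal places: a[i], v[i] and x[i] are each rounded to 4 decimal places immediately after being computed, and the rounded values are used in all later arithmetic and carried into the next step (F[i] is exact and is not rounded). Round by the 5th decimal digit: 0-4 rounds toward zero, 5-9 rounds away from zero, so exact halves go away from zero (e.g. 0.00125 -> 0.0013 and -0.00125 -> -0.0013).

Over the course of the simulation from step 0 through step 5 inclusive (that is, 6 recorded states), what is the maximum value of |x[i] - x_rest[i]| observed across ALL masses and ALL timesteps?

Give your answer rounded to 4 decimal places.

Step 0: x=[5.0000 14.0000 18.0000 24.0000] v=[0.0000 2.0000 0.0000 0.0000]
Step 1: x=[5.0150 14.1500 18.0200 24.0000] v=[0.1500 1.5000 0.2000 0.0000]
Step 2: x=[5.0457 14.2474 18.0611 24.0002] v=[0.3068 0.9735 0.4110 0.0020]
Step 3: x=[5.0924 14.2909 18.1235 24.0010] v=[0.4669 0.4347 0.6235 0.0081]
Step 4: x=[5.1551 14.2807 18.2063 24.0030] v=[0.6268 -0.1019 0.8280 0.0204]
Step 5: x=[5.2334 14.2185 18.3078 24.0071] v=[0.7831 -0.6219 1.0151 0.0407]
Max displacement = 2.2909

Answer: 2.2909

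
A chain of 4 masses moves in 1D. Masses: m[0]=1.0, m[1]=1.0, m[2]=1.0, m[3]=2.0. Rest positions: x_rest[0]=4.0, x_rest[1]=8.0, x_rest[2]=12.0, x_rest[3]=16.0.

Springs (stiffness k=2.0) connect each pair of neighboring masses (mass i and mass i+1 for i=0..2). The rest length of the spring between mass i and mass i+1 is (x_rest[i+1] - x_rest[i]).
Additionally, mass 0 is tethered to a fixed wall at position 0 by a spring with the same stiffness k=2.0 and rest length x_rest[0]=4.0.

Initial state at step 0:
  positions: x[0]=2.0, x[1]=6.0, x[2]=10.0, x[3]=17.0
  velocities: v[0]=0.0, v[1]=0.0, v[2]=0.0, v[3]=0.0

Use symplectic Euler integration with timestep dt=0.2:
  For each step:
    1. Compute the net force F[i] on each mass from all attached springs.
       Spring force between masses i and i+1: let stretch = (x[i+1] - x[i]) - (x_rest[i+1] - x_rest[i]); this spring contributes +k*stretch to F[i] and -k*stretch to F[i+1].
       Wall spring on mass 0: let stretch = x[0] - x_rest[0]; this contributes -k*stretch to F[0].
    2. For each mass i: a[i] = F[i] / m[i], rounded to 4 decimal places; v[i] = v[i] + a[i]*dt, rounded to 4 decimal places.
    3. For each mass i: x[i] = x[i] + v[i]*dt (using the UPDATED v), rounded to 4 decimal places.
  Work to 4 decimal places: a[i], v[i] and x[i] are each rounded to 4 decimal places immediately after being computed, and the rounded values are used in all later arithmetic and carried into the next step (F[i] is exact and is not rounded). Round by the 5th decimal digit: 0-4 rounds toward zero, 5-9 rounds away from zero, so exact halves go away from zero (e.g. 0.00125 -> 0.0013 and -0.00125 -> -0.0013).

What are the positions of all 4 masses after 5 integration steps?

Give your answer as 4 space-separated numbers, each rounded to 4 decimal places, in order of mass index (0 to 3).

Step 0: x=[2.0000 6.0000 10.0000 17.0000] v=[0.0000 0.0000 0.0000 0.0000]
Step 1: x=[2.1600 6.0000 10.2400 16.8800] v=[0.8000 0.0000 1.2000 -0.6000]
Step 2: x=[2.4544 6.0320 10.6720 16.6544] v=[1.4720 0.1600 2.1600 -1.1280]
Step 3: x=[2.8387 6.1490 11.2114 16.3495] v=[1.9213 0.5850 2.6970 -1.5245]
Step 4: x=[3.2607 6.4062 11.7569 15.9991] v=[2.1099 1.2858 2.7273 -1.7521]
Step 5: x=[3.6735 6.8398 12.2137 15.6390] v=[2.0638 2.1679 2.2839 -1.8005]

Answer: 3.6735 6.8398 12.2137 15.6390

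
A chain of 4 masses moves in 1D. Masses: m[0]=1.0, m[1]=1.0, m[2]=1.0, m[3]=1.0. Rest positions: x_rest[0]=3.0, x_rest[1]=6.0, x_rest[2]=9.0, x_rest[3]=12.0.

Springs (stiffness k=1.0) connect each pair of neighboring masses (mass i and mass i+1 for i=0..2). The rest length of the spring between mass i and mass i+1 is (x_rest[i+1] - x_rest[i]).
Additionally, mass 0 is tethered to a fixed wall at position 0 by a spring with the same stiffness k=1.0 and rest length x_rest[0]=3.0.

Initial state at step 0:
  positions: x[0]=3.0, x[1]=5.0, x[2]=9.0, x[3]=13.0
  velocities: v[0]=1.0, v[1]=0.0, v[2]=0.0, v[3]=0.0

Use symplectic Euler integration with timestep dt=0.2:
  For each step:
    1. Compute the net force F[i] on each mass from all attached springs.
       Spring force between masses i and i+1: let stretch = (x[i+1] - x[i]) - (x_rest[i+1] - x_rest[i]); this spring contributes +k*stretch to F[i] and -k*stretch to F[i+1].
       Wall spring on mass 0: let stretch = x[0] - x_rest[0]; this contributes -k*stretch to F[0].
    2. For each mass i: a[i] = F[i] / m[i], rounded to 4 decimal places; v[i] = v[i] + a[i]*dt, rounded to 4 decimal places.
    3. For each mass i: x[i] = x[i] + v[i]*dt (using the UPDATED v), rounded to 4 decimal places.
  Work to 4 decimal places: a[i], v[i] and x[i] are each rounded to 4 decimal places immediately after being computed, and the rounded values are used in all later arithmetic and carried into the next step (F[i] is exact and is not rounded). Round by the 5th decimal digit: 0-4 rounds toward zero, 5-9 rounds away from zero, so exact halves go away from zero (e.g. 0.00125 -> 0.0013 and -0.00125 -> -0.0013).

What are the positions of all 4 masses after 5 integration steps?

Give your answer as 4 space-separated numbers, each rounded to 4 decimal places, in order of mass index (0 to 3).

Step 0: x=[3.0000 5.0000 9.0000 13.0000] v=[1.0000 0.0000 0.0000 0.0000]
Step 1: x=[3.1600 5.0800 9.0000 12.9600] v=[0.8000 0.4000 0.0000 -0.2000]
Step 2: x=[3.2704 5.2400 9.0016 12.8816] v=[0.5520 0.8000 0.0080 -0.3920]
Step 3: x=[3.3288 5.4717 9.0079 12.7680] v=[0.2918 1.1584 0.0317 -0.5680]
Step 4: x=[3.3397 5.7591 9.0232 12.6240] v=[0.0546 1.4371 0.0765 -0.7200]
Step 5: x=[3.3138 6.0803 9.0520 12.4560] v=[-0.1295 1.6060 0.1438 -0.8402]

Answer: 3.3138 6.0803 9.0520 12.4560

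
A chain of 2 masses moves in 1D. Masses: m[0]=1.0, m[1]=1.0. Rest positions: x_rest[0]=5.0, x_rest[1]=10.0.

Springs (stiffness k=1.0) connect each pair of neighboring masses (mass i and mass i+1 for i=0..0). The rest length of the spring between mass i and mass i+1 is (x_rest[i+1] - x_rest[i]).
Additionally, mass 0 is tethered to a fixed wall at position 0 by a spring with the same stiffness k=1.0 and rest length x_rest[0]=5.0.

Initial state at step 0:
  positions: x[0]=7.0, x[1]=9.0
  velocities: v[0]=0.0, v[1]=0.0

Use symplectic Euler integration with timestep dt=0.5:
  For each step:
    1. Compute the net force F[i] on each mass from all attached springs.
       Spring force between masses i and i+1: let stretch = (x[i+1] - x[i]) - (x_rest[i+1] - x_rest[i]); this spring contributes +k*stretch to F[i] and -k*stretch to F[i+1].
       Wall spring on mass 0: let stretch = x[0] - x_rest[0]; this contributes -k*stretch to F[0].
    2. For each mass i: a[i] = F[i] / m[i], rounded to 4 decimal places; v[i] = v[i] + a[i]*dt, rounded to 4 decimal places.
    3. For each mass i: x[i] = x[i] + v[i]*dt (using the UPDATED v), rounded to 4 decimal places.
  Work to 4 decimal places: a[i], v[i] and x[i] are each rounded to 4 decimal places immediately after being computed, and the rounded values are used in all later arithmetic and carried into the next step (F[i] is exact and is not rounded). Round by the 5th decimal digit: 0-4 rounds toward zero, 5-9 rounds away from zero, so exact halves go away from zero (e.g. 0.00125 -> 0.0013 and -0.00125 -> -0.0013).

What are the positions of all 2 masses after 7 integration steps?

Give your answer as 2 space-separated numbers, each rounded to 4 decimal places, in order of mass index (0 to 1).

Answer: 6.9968 8.6021

Derivation:
Step 0: x=[7.0000 9.0000] v=[0.0000 0.0000]
Step 1: x=[5.7500 9.7500] v=[-2.5000 1.5000]
Step 2: x=[4.0625 10.7500] v=[-3.3750 2.0000]
Step 3: x=[3.0313 11.3282] v=[-2.0625 1.1563]
Step 4: x=[3.3165 11.0821] v=[0.5703 -0.4922]
Step 5: x=[4.7140 10.1446] v=[2.7949 -1.8750]
Step 6: x=[6.2906 9.0995] v=[3.1532 -2.0903]
Step 7: x=[6.9968 8.6021] v=[1.4124 -0.9948]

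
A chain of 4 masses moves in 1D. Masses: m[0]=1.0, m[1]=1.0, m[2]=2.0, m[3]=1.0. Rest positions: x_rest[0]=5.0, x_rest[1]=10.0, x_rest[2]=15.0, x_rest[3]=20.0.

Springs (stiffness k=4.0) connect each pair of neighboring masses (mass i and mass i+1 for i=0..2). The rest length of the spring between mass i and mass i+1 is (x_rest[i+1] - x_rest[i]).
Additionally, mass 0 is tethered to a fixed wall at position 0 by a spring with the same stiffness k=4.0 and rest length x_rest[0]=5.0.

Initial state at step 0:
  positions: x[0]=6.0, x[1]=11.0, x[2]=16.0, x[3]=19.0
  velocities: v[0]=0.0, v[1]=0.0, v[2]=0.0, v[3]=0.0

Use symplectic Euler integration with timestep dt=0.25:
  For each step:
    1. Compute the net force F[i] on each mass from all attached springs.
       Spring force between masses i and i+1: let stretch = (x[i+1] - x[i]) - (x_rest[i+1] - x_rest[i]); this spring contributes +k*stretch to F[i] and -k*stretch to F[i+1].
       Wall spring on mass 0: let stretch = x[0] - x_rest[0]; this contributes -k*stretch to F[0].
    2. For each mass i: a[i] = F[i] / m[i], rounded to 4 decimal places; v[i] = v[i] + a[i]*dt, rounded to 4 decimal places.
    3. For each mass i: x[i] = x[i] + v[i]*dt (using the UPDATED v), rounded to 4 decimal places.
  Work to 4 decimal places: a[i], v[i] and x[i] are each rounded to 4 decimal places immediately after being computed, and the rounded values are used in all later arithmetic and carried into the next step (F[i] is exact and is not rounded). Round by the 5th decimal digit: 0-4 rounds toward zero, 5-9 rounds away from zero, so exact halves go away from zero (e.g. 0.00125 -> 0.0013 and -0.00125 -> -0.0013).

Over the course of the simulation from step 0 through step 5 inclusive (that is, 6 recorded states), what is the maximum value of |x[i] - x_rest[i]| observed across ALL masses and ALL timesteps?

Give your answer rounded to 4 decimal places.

Step 0: x=[6.0000 11.0000 16.0000 19.0000] v=[0.0000 0.0000 0.0000 0.0000]
Step 1: x=[5.7500 11.0000 15.7500 19.5000] v=[-1.0000 0.0000 -1.0000 2.0000]
Step 2: x=[5.3750 10.8750 15.3750 20.3125] v=[-1.5000 -0.5000 -1.5000 3.2500]
Step 3: x=[5.0313 10.5000 15.0547 21.1406] v=[-1.3750 -1.5000 -1.2813 3.3125]
Step 4: x=[4.7969 9.8965 14.9258 21.6973] v=[-0.9376 -2.4140 -0.5157 2.2266]
Step 5: x=[4.6382 9.2754 15.0147 21.8111] v=[-0.6349 -2.4843 0.3554 0.4551]
Max displacement = 1.8111

Answer: 1.8111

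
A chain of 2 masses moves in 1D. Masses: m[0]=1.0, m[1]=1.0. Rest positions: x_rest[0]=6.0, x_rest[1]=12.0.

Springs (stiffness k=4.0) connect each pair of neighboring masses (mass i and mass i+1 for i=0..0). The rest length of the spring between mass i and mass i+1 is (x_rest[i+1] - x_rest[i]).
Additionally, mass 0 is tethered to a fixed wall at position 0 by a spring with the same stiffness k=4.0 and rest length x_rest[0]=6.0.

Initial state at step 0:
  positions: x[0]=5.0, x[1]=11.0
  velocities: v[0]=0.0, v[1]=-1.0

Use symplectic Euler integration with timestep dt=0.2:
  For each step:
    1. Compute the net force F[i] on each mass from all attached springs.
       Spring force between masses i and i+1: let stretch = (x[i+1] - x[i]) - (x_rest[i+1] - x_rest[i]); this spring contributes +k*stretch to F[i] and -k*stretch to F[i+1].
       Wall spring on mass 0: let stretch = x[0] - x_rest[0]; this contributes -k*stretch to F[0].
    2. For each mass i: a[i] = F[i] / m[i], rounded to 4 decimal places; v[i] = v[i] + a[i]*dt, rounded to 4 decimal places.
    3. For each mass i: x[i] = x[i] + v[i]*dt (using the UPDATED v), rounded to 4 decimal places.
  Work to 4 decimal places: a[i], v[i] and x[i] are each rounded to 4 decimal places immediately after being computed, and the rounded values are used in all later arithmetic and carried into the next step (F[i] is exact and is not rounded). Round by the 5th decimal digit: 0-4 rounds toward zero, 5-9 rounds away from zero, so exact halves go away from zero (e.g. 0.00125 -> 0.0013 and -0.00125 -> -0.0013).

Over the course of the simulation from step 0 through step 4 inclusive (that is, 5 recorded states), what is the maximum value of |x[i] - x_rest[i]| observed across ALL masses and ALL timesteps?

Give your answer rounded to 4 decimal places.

Answer: 1.3665

Derivation:
Step 0: x=[5.0000 11.0000] v=[0.0000 -1.0000]
Step 1: x=[5.1600 10.8000] v=[0.8000 -1.0000]
Step 2: x=[5.3968 10.6576] v=[1.1840 -0.7120]
Step 3: x=[5.6118 10.6335] v=[1.0752 -0.1206]
Step 4: x=[5.7324 10.7659] v=[0.6031 0.6620]
Max displacement = 1.3665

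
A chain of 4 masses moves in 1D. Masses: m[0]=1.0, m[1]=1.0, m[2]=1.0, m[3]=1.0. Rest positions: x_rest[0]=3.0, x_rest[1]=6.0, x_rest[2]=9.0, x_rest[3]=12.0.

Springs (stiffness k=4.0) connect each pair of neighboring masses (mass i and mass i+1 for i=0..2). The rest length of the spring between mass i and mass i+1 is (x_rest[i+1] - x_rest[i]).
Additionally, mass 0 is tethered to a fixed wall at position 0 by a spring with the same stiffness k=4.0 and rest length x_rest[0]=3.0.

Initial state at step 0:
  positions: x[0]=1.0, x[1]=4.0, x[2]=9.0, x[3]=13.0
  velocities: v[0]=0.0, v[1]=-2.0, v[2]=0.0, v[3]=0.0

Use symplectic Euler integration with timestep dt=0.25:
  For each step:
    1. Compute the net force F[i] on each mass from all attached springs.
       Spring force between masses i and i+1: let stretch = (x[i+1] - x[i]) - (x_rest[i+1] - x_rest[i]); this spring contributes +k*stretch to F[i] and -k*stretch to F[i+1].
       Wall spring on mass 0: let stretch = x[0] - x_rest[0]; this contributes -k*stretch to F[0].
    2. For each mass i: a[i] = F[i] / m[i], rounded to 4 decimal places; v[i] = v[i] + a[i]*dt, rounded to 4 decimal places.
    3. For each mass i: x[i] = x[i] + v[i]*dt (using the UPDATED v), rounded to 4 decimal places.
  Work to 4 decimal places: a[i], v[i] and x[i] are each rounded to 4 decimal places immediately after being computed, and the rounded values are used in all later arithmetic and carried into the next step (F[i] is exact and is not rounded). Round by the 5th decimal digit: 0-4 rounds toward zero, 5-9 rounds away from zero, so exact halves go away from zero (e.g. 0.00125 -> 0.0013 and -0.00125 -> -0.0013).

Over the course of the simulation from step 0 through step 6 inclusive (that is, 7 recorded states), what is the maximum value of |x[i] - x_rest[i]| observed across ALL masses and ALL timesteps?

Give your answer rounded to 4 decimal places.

Step 0: x=[1.0000 4.0000 9.0000 13.0000] v=[0.0000 -2.0000 0.0000 0.0000]
Step 1: x=[1.5000 4.0000 8.7500 12.7500] v=[2.0000 0.0000 -1.0000 -1.0000]
Step 2: x=[2.2500 4.5625 8.3125 12.2500] v=[3.0000 2.2500 -1.7500 -2.0000]
Step 3: x=[3.0156 5.4844 7.9219 11.5156] v=[3.0625 3.6875 -1.5625 -2.9375]
Step 4: x=[3.6445 6.3985 7.8203 10.6328] v=[2.5157 3.6562 -0.4063 -3.5312]
Step 5: x=[4.0508 6.9795 8.0664 9.7969] v=[1.6252 2.3240 0.9844 -3.3437]
Step 6: x=[4.1766 7.1001 8.4734 9.2784] v=[0.5031 0.4822 1.6280 -2.0742]
Max displacement = 2.7216

Answer: 2.7216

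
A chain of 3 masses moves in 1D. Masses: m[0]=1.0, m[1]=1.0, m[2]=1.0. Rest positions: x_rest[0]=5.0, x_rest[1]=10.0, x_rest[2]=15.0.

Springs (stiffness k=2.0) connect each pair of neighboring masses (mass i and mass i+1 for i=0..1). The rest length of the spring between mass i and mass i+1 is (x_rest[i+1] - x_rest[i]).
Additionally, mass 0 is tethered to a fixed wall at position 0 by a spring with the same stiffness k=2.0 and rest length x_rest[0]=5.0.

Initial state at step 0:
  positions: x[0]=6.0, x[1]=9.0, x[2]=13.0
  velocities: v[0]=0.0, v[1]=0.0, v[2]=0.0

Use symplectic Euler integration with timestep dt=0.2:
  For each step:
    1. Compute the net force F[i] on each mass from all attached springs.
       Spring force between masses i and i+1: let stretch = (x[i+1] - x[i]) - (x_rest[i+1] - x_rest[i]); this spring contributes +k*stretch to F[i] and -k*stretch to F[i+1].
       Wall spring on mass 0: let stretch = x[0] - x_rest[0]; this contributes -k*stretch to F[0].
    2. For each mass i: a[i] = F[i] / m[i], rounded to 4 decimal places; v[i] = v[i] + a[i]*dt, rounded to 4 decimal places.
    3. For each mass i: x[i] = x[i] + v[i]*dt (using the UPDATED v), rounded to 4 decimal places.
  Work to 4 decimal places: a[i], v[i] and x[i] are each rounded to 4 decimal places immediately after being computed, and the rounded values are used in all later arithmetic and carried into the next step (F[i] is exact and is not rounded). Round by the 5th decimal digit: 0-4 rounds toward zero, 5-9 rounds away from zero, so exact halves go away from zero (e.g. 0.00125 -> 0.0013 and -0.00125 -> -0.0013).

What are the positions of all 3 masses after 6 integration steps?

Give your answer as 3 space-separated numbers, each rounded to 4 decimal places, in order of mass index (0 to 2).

Answer: 3.4105 9.4435 14.5406

Derivation:
Step 0: x=[6.0000 9.0000 13.0000] v=[0.0000 0.0000 0.0000]
Step 1: x=[5.7600 9.0800 13.0800] v=[-1.2000 0.4000 0.4000]
Step 2: x=[5.3248 9.2144 13.2400] v=[-2.1760 0.6720 0.8000]
Step 3: x=[4.7748 9.3597 13.4780] v=[-2.7501 0.7264 1.1898]
Step 4: x=[4.2096 9.4677 13.7865] v=[-2.8261 0.5398 1.5425]
Step 5: x=[3.7283 9.5005 14.1495] v=[-2.4067 0.1641 1.8150]
Step 6: x=[3.4105 9.4435 14.5406] v=[-1.5891 -0.2852 1.9554]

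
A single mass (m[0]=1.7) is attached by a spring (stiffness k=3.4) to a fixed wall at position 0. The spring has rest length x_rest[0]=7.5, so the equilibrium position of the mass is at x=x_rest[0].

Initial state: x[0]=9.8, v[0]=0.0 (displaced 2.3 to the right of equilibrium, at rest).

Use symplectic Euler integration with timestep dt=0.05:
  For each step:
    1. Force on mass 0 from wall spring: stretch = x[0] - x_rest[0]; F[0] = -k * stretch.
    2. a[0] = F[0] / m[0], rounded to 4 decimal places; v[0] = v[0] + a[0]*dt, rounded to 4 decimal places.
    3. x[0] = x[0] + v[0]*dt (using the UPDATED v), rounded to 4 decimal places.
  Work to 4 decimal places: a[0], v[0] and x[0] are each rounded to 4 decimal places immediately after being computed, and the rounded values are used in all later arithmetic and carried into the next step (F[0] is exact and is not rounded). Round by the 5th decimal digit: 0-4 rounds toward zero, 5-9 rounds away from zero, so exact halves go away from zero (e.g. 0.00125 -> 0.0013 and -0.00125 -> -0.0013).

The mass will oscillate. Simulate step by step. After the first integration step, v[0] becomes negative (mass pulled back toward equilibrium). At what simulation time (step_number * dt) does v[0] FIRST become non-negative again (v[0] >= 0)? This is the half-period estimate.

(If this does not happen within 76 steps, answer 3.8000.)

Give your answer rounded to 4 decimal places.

Answer: 2.2500

Derivation:
Step 0: x=[9.8000] v=[0.0000]
Step 1: x=[9.7885] v=[-0.2300]
Step 2: x=[9.7656] v=[-0.4589]
Step 3: x=[9.7313] v=[-0.6855]
Step 4: x=[9.6859] v=[-0.9086]
Step 5: x=[9.6295] v=[-1.1272]
Step 6: x=[9.5625] v=[-1.3402]
Step 7: x=[9.4852] v=[-1.5465]
Step 8: x=[9.3980] v=[-1.7450]
Step 9: x=[9.3013] v=[-1.9348]
Step 10: x=[9.1956] v=[-2.1149]
Step 11: x=[9.0814] v=[-2.2845]
Step 12: x=[8.9593] v=[-2.4426]
Step 13: x=[8.8299] v=[-2.5885]
Step 14: x=[8.6938] v=[-2.7215]
Step 15: x=[8.5518] v=[-2.8409]
Step 16: x=[8.4045] v=[-2.9461]
Step 17: x=[8.2527] v=[-3.0366]
Step 18: x=[8.0971] v=[-3.1119]
Step 19: x=[7.9385] v=[-3.1716]
Step 20: x=[7.7777] v=[-3.2155]
Step 21: x=[7.6155] v=[-3.2433]
Step 22: x=[7.4528] v=[-3.2549]
Step 23: x=[7.2903] v=[-3.2502]
Step 24: x=[7.1288] v=[-3.2292]
Step 25: x=[6.9692] v=[-3.1921]
Step 26: x=[6.8123] v=[-3.1390]
Step 27: x=[6.6588] v=[-3.0702]
Step 28: x=[6.5095] v=[-2.9861]
Step 29: x=[6.3651] v=[-2.8871]
Step 30: x=[6.2264] v=[-2.7736]
Step 31: x=[6.0941] v=[-2.6462]
Step 32: x=[5.9688] v=[-2.5056]
Step 33: x=[5.8512] v=[-2.3525]
Step 34: x=[5.7418] v=[-2.1876]
Step 35: x=[5.6412] v=[-2.0118]
Step 36: x=[5.5499] v=[-1.8259]
Step 37: x=[5.4684] v=[-1.6309]
Step 38: x=[5.3970] v=[-1.4277]
Step 39: x=[5.3361] v=[-1.2174]
Step 40: x=[5.2861] v=[-1.0010]
Step 41: x=[5.2471] v=[-0.7796]
Step 42: x=[5.2194] v=[-0.5543]
Step 43: x=[5.2031] v=[-0.3262]
Step 44: x=[5.1983] v=[-0.0965]
Step 45: x=[5.2050] v=[0.1337]
First v>=0 after going negative at step 45, time=2.2500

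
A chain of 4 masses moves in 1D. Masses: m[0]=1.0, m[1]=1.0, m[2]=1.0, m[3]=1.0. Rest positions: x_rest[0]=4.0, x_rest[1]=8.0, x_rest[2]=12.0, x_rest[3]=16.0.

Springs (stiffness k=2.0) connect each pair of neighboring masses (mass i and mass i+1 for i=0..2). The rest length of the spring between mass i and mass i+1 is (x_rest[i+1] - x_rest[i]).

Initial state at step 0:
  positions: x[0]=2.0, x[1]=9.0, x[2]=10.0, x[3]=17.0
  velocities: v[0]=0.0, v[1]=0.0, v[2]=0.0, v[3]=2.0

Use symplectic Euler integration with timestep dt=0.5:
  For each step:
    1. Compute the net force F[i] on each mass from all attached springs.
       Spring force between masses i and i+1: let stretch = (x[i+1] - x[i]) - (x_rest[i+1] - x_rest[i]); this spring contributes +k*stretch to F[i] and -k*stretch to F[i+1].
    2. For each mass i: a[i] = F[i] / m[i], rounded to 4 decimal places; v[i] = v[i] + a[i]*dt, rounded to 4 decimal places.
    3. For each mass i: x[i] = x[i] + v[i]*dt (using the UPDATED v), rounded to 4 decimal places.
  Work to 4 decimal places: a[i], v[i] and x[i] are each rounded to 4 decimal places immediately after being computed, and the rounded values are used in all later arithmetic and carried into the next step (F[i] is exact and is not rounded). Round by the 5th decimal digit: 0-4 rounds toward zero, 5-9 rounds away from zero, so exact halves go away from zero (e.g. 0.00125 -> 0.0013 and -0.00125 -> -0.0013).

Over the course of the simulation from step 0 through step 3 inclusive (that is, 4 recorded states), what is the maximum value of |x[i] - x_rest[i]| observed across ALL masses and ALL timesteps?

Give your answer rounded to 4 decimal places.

Answer: 2.7500

Derivation:
Step 0: x=[2.0000 9.0000 10.0000 17.0000] v=[0.0000 0.0000 0.0000 2.0000]
Step 1: x=[3.5000 6.0000 13.0000 16.5000] v=[3.0000 -6.0000 6.0000 -1.0000]
Step 2: x=[4.2500 5.2500 14.2500 16.2500] v=[1.5000 -1.5000 2.5000 -0.5000]
Step 3: x=[3.5000 8.5000 12.0000 17.0000] v=[-1.5000 6.5000 -4.5000 1.5000]
Max displacement = 2.7500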